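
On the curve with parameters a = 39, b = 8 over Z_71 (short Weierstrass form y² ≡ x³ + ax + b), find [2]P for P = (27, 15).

tangent at (27, 15): λ = (3·27² + 39)/(2·15) ≡ 25/30. 30⁻¹ ≡ 45 (mod 71), so λ ≡ 25·45 ≡ 60.
  x = λ² - 27 - 27 = 3600 - 54 ≡ 67; y = λ·(27 - 67) - 15 ≡ 70. → (67, 70)

(67, 70)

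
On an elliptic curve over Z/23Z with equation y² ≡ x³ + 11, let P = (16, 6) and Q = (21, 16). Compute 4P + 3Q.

(21, 7)

First 4P:
Double-and-add on 4 = (100)₂. Start with P = (16, 6) for the leading 1-bit.
double: tangent at (16, 6): λ = (3·16² + 0)/(2·6) ≡ 9/12. 12⁻¹ ≡ 2 (mod 23) since 12·2 = 24 ≡ 1, so λ ≡ 9·2 ≡ 18.
  x = λ² - 16 - 16 = 324 - 32 ≡ 16; y = λ·(16 - 16) - 6 ≡ 17. → (16, 17)
double: tangent at (16, 17): λ = (3·16² + 0)/(2·17) ≡ 9/11. 11⁻¹ ≡ 21 (mod 23), so λ ≡ 9·21 ≡ 5.
  x = λ² - 16 - 16 = 25 - 32 ≡ 16; y = λ·(16 - 16) - 17 ≡ 6. → (16, 6)
4P = (16, 6).
Next 3Q:
Repeated addition: build up to 3Q.
2Q: tangent at (21, 16): λ = (3·21² + 0)/(2·16) ≡ 12/9. 9⁻¹ ≡ 18 (mod 23) since 9·18 = 162 ≡ 1, so λ ≡ 12·18 ≡ 9.
  x = λ² - 21 - 21 = 81 - 42 ≡ 16; y = λ·(21 - 16) - 16 ≡ 6. → (16, 6)
3Q: (16, 6) + (21, 16). λ = (16 - 6)/(21 - 16) ≡ 10/5 mod 23. 5⁻¹ ≡ 14 (mod 23), so λ ≡ 2.
  x = λ² - 16 - 21 = 4 - 37 ≡ 13; y = λ·(16 - 13) - 6 ≡ 0. → (13, 0)
3Q = (13, 0).
Finally 4P + 3Q:
(16, 6) + (13, 0). λ = (0 - 6)/(13 - 16) ≡ 17/20 mod 23. 20⁻¹ ≡ 15 (mod 23), so λ ≡ 2.
  x = λ² - 16 - 13 = 4 - 29 ≡ 21; y = λ·(16 - 21) - 6 ≡ 7. → (21, 7)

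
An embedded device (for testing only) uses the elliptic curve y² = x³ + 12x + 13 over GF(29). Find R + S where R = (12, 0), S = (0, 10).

(12, 0) + (0, 10). λ = (10 - 0)/(0 - 12) ≡ 10/17 mod 29. 17⁻¹ ≡ 12 (mod 29), so λ ≡ 4.
  x = λ² - 12 - 0 = 16 - 12 ≡ 4; y = λ·(12 - 4) - 0 ≡ 3. → (4, 3)

(4, 3)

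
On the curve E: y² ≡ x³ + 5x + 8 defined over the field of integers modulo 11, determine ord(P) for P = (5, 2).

2P: tangent at (5, 2): λ = (3·5² + 5)/(2·2) ≡ 3/4. 4⁻¹ ≡ 3 (mod 11), so λ ≡ 3·3 ≡ 9.
  x = λ² - 5 - 5 = 81 - 10 ≡ 5; y = λ·(5 - 5) - 2 ≡ 9. → (5, 9)
3P: (5, 9) + (5, 2): same x and y₁ ≡ -y₂, so the sum is O.
3P = O, so the order is 3.

3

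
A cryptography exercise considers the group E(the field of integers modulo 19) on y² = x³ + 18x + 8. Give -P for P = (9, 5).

-(9, 5) = (9, -5 mod 19) = (9, 14).

(9, 14)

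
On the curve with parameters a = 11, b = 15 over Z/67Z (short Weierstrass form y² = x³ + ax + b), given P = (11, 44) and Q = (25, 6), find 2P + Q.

(40, 66)

First 2P:
Repeated addition: build up to 2P.
2P: tangent at (11, 44): λ = (3·11² + 11)/(2·44) ≡ 39/21. 21⁻¹ ≡ 16 (mod 67), so λ ≡ 39·16 ≡ 21.
  x = λ² - 11 - 11 = 441 - 22 ≡ 17; y = λ·(11 - 17) - 44 ≡ 31. → (17, 31)
2P = (17, 31).
Finally 2P + Q:
(17, 31) + (25, 6). λ = (6 - 31)/(25 - 17) ≡ 42/8 mod 67. 8⁻¹ ≡ 42 (mod 67), so λ ≡ 22.
  x = λ² - 17 - 25 = 484 - 42 ≡ 40; y = λ·(17 - 40) - 31 ≡ 66. → (40, 66)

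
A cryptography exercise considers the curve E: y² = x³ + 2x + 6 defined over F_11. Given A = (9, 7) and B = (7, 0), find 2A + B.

First 2A:
Repeated addition: build up to 2A.
2A: tangent at (9, 7): λ = (3·9² + 2)/(2·7) ≡ 3/3. 3⁻¹ ≡ 4 (mod 11), so λ ≡ 3·4 ≡ 1.
  x = λ² - 9 - 9 = 1 - 18 ≡ 5; y = λ·(9 - 5) - 7 ≡ 8. → (5, 8)
2A = (5, 8).
Finally 2A + B:
(5, 8) + (7, 0). λ = (0 - 8)/(7 - 5) ≡ 3/2 mod 11. 2⁻¹ ≡ 6 (mod 11) since 2·6 = 12 ≡ 1, so λ ≡ 7.
  x = λ² - 5 - 7 = 49 - 12 ≡ 4; y = λ·(5 - 4) - 8 ≡ 10. → (4, 10)

(4, 10)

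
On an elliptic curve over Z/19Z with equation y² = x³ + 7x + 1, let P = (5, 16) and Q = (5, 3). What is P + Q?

O

The two points share x = 5 and their y-coordinates satisfy 16 + 3 ≡ 0 (mod 19), so they are inverses. Their sum is ∞.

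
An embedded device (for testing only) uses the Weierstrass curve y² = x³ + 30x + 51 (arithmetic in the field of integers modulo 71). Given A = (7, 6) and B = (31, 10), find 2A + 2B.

(19, 66)

First 2A:
Repeated addition: build up to 2A.
2A: tangent at (7, 6): λ = (3·7² + 30)/(2·6) ≡ 35/12. 12⁻¹ ≡ 6 (mod 71) since 12·6 = 72 ≡ 1, so λ ≡ 35·6 ≡ 68.
  x = λ² - 7 - 7 = 4624 - 14 ≡ 66; y = λ·(7 - 66) - 6 ≡ 29. → (66, 29)
2A = (66, 29).
Next 2B:
Repeated addition: build up to 2B.
2B: tangent at (31, 10): λ = (3·31² + 30)/(2·10) ≡ 2/20. 20⁻¹ ≡ 32 (mod 71), so λ ≡ 2·32 ≡ 64.
  x = λ² - 31 - 31 = 4096 - 62 ≡ 58; y = λ·(31 - 58) - 10 ≡ 37. → (58, 37)
2B = (58, 37).
Finally 2A + 2B:
(66, 29) + (58, 37). λ = (37 - 29)/(58 - 66) ≡ 8/63 mod 71. 63⁻¹ ≡ 62 (mod 71), so λ ≡ 70.
  x = λ² - 66 - 58 = 4900 - 124 ≡ 19; y = λ·(66 - 19) - 29 ≡ 66. → (19, 66)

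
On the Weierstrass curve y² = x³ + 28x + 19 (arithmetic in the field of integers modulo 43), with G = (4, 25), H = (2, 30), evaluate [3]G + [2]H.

(35, 10)

First 3G:
Repeated addition: build up to 3G.
2G: tangent at (4, 25): λ = (3·4² + 28)/(2·25) ≡ 33/7. 7⁻¹ ≡ 37 (mod 43), so λ ≡ 33·37 ≡ 17.
  x = λ² - 4 - 4 = 289 - 8 ≡ 23; y = λ·(4 - 23) - 25 ≡ 39. → (23, 39)
3G: (23, 39) + (4, 25). λ = (25 - 39)/(4 - 23) ≡ 29/24 mod 43. 24⁻¹ ≡ 9 (mod 43) since 24·9 = 216 ≡ 1, so λ ≡ 3.
  x = λ² - 23 - 4 = 9 - 27 ≡ 25; y = λ·(23 - 25) - 39 ≡ 41. → (25, 41)
3G = (25, 41).
Next 2H:
Repeated addition: build up to 2H.
2H: tangent at (2, 30): λ = (3·2² + 28)/(2·30) ≡ 40/17. 17⁻¹ ≡ 38 (mod 43) since 17·38 = 646 ≡ 1, so λ ≡ 40·38 ≡ 15.
  x = λ² - 2 - 2 = 225 - 4 ≡ 6; y = λ·(2 - 6) - 30 ≡ 39. → (6, 39)
2H = (6, 39).
Finally 3G + 2H:
(25, 41) + (6, 39). λ = (39 - 41)/(6 - 25) ≡ 41/24 mod 43. 24⁻¹ ≡ 9 (mod 43), so λ ≡ 25.
  x = λ² - 25 - 6 = 625 - 31 ≡ 35; y = λ·(25 - 35) - 41 ≡ 10. → (35, 10)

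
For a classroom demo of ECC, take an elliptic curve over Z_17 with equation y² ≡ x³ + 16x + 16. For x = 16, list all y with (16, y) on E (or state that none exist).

x³ + 16x + 16 = 4368 ≡ 16 (mod 17).
Square roots of 16 mod 17: 4 and 13 (since 4² = 16 ≡ 16).

4, 13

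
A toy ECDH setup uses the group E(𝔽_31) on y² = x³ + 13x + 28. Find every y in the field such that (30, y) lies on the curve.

x³ + 13x + 28 = 27418 ≡ 14 (mod 31).
Square roots of 14 mod 31: 13 and 18 (since 13² = 169 ≡ 14).

13, 18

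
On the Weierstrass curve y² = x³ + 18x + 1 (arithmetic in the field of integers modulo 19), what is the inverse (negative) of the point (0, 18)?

-(0, 18) = (0, -18 mod 19) = (0, 1).

(0, 1)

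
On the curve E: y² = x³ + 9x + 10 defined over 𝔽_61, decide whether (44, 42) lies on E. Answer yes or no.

y² = 42² ≡ 56; x³ + 9x + 10 = 85590 ≡ 7 (mod 61). 56 ≠ 7.

no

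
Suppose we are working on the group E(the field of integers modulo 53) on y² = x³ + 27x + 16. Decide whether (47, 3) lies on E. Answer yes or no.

y² = 3² ≡ 9; x³ + 27x + 16 = 105108 ≡ 9 (mod 53). 9 = 9.

yes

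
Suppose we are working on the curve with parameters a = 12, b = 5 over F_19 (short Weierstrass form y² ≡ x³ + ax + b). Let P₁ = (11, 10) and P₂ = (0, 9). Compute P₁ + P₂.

(0, 10)

(11, 10) + (0, 9). λ = (9 - 10)/(0 - 11) ≡ 18/8 mod 19. 8⁻¹ ≡ 12 (mod 19) since 8·12 = 96 ≡ 1, so λ ≡ 7.
  x = λ² - 11 - 0 = 49 - 11 ≡ 0; y = λ·(11 - 0) - 10 ≡ 10. → (0, 10)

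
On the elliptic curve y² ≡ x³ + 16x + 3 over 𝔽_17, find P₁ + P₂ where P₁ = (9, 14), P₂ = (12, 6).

(9, 14) + (12, 6). λ = (6 - 14)/(12 - 9) ≡ 9/3 mod 17. 3⁻¹ ≡ 6 (mod 17) since 3·6 = 18 ≡ 1, so λ ≡ 3.
  x = λ² - 9 - 12 = 9 - 21 ≡ 5; y = λ·(9 - 5) - 14 ≡ 15. → (5, 15)

(5, 15)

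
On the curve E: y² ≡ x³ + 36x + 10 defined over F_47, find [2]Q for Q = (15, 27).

tangent at (15, 27): λ = (3·15² + 36)/(2·27) ≡ 6/7. 7⁻¹ ≡ 27 (mod 47), so λ ≡ 6·27 ≡ 21.
  x = λ² - 15 - 15 = 441 - 30 ≡ 35; y = λ·(15 - 35) - 27 ≡ 23. → (35, 23)

(35, 23)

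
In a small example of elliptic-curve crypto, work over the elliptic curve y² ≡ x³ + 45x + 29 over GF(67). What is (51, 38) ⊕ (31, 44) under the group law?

(51, 38) + (31, 44). λ = (44 - 38)/(31 - 51) ≡ 6/47 mod 67. 47⁻¹ ≡ 10 (mod 67), so λ ≡ 60.
  x = λ² - 51 - 31 = 3600 - 82 ≡ 34; y = λ·(51 - 34) - 38 ≡ 44. → (34, 44)

(34, 44)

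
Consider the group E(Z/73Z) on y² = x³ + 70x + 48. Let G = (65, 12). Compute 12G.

Double-and-add on 12 = (1100)₂. Start with G = (65, 12) for the leading 1-bit.
double: tangent at (65, 12): λ = (3·65² + 70)/(2·12) ≡ 43/24. 24⁻¹ ≡ 70 (mod 73), so λ ≡ 43·70 ≡ 17.
  x = λ² - 65 - 65 = 289 - 130 ≡ 13; y = λ·(65 - 13) - 12 ≡ 69. → (13, 69)
add G: (13, 69) + (65, 12). λ = (12 - 69)/(65 - 13) ≡ 16/52 mod 73. 52⁻¹ ≡ 66 (mod 73), so λ ≡ 34.
  x = λ² - 13 - 65 = 1156 - 78 ≡ 56; y = λ·(13 - 56) - 69 ≡ 2. → (56, 2)
double: tangent at (56, 2): λ = (3·56² + 70)/(2·2) ≡ 61/4. 4⁻¹ ≡ 55 (mod 73), so λ ≡ 61·55 ≡ 70.
  x = λ² - 56 - 56 = 4900 - 112 ≡ 43; y = λ·(56 - 43) - 2 ≡ 32. → (43, 32)
double: tangent at (43, 32): λ = (3·43² + 70)/(2·32) ≡ 69/64. 64⁻¹ ≡ 8 (mod 73) since 64·8 = 512 ≡ 1, so λ ≡ 69·8 ≡ 41.
  x = λ² - 43 - 43 = 1681 - 86 ≡ 62; y = λ·(43 - 62) - 32 ≡ 65. → (62, 65)

(62, 65)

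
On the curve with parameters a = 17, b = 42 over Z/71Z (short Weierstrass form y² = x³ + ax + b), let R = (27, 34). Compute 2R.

tangent at (27, 34): λ = (3·27² + 17)/(2·34) ≡ 3/68. 68⁻¹ ≡ 47 (mod 71), so λ ≡ 3·47 ≡ 70.
  x = λ² - 27 - 27 = 4900 - 54 ≡ 18; y = λ·(27 - 18) - 34 ≡ 28. → (18, 28)

(18, 28)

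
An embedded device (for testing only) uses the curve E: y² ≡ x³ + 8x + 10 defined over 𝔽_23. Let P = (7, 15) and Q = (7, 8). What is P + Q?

O

The two points share x = 7 and their y-coordinates satisfy 15 + 8 ≡ 0 (mod 23), so they are inverses. Their sum is the point at infinity.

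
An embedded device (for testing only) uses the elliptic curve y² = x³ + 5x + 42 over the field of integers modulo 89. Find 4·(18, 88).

(13, 41)

Write G = (18, 88).
Double-and-add on 4 = (100)₂. Start with G = (18, 88) for the leading 1-bit.
double: tangent at (18, 88): λ = (3·18² + 5)/(2·88) ≡ 87/87. 87⁻¹ ≡ 44 (mod 89), so λ ≡ 87·44 ≡ 1.
  x = λ² - 18 - 18 = 1 - 36 ≡ 54; y = λ·(18 - 54) - 88 ≡ 54. → (54, 54)
double: tangent at (54, 54): λ = (3·54² + 5)/(2·54) ≡ 31/19. 19⁻¹ ≡ 75 (mod 89), so λ ≡ 31·75 ≡ 11.
  x = λ² - 54 - 54 = 121 - 108 ≡ 13; y = λ·(54 - 13) - 54 ≡ 41. → (13, 41)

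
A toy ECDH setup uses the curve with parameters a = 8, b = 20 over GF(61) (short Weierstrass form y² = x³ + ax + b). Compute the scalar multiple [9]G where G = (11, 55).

(45, 35)

Double-and-add on 9 = (1001)₂. Start with G = (11, 55) for the leading 1-bit.
double: tangent at (11, 55): λ = (3·11² + 8)/(2·55) ≡ 5/49. 49⁻¹ ≡ 5 (mod 61), so λ ≡ 5·5 ≡ 25.
  x = λ² - 11 - 11 = 625 - 22 ≡ 54; y = λ·(11 - 54) - 55 ≡ 29. → (54, 29)
double: tangent at (54, 29): λ = (3·54² + 8)/(2·29) ≡ 33/58. 58⁻¹ ≡ 20 (mod 61) since 58·20 = 1160 ≡ 1, so λ ≡ 33·20 ≡ 50.
  x = λ² - 54 - 54 = 2500 - 108 ≡ 13; y = λ·(54 - 13) - 29 ≡ 8. → (13, 8)
double: tangent at (13, 8): λ = (3·13² + 8)/(2·8) ≡ 27/16. 16⁻¹ ≡ 42 (mod 61) since 16·42 = 672 ≡ 1, so λ ≡ 27·42 ≡ 36.
  x = λ² - 13 - 13 = 1296 - 26 ≡ 50; y = λ·(13 - 50) - 8 ≡ 2. → (50, 2)
add G: (50, 2) + (11, 55). λ = (55 - 2)/(11 - 50) ≡ 53/22 mod 61. 22⁻¹ ≡ 25 (mod 61), so λ ≡ 44.
  x = λ² - 50 - 11 = 1936 - 61 ≡ 45; y = λ·(50 - 45) - 2 ≡ 35. → (45, 35)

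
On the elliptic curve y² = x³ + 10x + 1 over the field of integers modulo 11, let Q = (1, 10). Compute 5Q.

(5, 0)

Repeated addition: build up to 5Q.
2Q: tangent at (1, 10): λ = (3·1² + 10)/(2·10) ≡ 2/9. 9⁻¹ ≡ 5 (mod 11), so λ ≡ 2·5 ≡ 10.
  x = λ² - 1 - 1 = 100 - 2 ≡ 10; y = λ·(1 - 10) - 10 ≡ 10. → (10, 10)
3Q: (10, 10) + (1, 10). λ = (10 - 10)/(1 - 10) ≡ 0/2 mod 11. 2⁻¹ ≡ 6 (mod 11) since 2·6 = 12 ≡ 1, so λ ≡ 0.
  x = λ² - 10 - 1 = 0 - 11 ≡ 0; y = λ·(10 - 0) - 10 ≡ 1. → (0, 1)
4Q: (0, 1) + (1, 10). λ = (10 - 1)/(1 - 0) ≡ 9/1 mod 11. 1⁻¹ ≡ 1 (mod 11), so λ ≡ 9.
  x = λ² - 0 - 1 = 81 - 1 ≡ 3; y = λ·(0 - 3) - 1 ≡ 5. → (3, 5)
5Q: (3, 5) + (1, 10). λ = (10 - 5)/(1 - 3) ≡ 5/9 mod 11. 9⁻¹ ≡ 5 (mod 11), so λ ≡ 3.
  x = λ² - 3 - 1 = 9 - 4 ≡ 5; y = λ·(3 - 5) - 5 ≡ 0. → (5, 0)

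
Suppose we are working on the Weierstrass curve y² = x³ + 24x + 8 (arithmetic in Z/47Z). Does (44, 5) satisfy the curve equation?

y² = 5² ≡ 25; x³ + 24x + 8 = 86248 ≡ 3 (mod 47). 25 ≠ 3.

no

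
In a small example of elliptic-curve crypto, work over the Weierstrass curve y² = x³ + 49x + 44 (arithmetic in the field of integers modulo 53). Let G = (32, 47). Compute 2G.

tangent at (32, 47): λ = (3·32² + 49)/(2·47) ≡ 47/41. 41⁻¹ ≡ 22 (mod 53) since 41·22 = 902 ≡ 1, so λ ≡ 47·22 ≡ 27.
  x = λ² - 32 - 32 = 729 - 64 ≡ 29; y = λ·(32 - 29) - 47 ≡ 34. → (29, 34)

(29, 34)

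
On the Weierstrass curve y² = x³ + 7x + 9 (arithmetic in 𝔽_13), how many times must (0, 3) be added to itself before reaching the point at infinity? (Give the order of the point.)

2P: tangent at (0, 3): λ = (3·0² + 7)/(2·3) ≡ 7/6. 6⁻¹ ≡ 11 (mod 13), so λ ≡ 7·11 ≡ 12.
  x = λ² - 0 - 0 = 144 - 0 ≡ 1; y = λ·(0 - 1) - 3 ≡ 11. → (1, 11)
3P: (1, 11) + (0, 3). λ = (3 - 11)/(0 - 1) ≡ 5/12 mod 13. 12⁻¹ ≡ 12 (mod 13) since 12·12 = 144 ≡ 1, so λ ≡ 8.
  x = λ² - 1 - 0 = 64 - 1 ≡ 11; y = λ·(1 - 11) - 11 ≡ 0. → (11, 0)
4P: (11, 0) + (0, 3). λ = (3 - 0)/(0 - 11) ≡ 3/2 mod 13. 2⁻¹ ≡ 7 (mod 13) since 2·7 = 14 ≡ 1, so λ ≡ 8.
  x = λ² - 11 - 0 = 64 - 11 ≡ 1; y = λ·(11 - 1) - 0 ≡ 2. → (1, 2)
5P: (1, 2) + (0, 3). λ = (3 - 2)/(0 - 1) ≡ 1/12 mod 13. 12⁻¹ ≡ 12 (mod 13), so λ ≡ 12.
  x = λ² - 1 - 0 = 144 - 1 ≡ 0; y = λ·(1 - 0) - 2 ≡ 10. → (0, 10)
6P: (0, 10) + (0, 3): same x and y₁ ≡ -y₂, so the sum is the point at infinity.
6P = the point at infinity, so the order is 6.

6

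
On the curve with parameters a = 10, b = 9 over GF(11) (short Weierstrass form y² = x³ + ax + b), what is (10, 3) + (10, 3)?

tangent at (10, 3): λ = (3·10² + 10)/(2·3) ≡ 2/6. 6⁻¹ ≡ 2 (mod 11) since 6·2 = 12 ≡ 1, so λ ≡ 2·2 ≡ 4.
  x = λ² - 10 - 10 = 16 - 20 ≡ 7; y = λ·(10 - 7) - 3 ≡ 9. → (7, 9)

(7, 9)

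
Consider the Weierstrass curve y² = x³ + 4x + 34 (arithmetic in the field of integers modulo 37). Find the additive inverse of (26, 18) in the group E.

(26, 19)

-(26, 18) = (26, -18 mod 37) = (26, 19).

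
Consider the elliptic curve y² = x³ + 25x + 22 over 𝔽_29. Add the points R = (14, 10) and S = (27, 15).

(12, 22)

(14, 10) + (27, 15). λ = (15 - 10)/(27 - 14) ≡ 5/13 mod 29. 13⁻¹ ≡ 9 (mod 29), so λ ≡ 16.
  x = λ² - 14 - 27 = 256 - 41 ≡ 12; y = λ·(14 - 12) - 10 ≡ 22. → (12, 22)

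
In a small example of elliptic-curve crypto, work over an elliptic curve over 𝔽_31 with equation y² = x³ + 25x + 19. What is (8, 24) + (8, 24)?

(15, 7)

tangent at (8, 24): λ = (3·8² + 25)/(2·24) ≡ 0/17. 17⁻¹ ≡ 11 (mod 31), so λ ≡ 0·11 ≡ 0.
  x = λ² - 8 - 8 = 0 - 16 ≡ 15; y = λ·(8 - 15) - 24 ≡ 7. → (15, 7)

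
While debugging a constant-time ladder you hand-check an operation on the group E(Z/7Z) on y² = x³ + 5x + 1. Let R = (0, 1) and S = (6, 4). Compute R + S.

(3, 1)

(0, 1) + (6, 4). λ = (4 - 1)/(6 - 0) ≡ 3/6 mod 7. 6⁻¹ ≡ 6 (mod 7), so λ ≡ 4.
  x = λ² - 0 - 6 = 16 - 6 ≡ 3; y = λ·(0 - 3) - 1 ≡ 1. → (3, 1)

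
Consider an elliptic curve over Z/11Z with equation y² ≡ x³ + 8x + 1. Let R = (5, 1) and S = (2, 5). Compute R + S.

(5, 1) + (2, 5). λ = (5 - 1)/(2 - 5) ≡ 4/8 mod 11. 8⁻¹ ≡ 7 (mod 11), so λ ≡ 6.
  x = λ² - 5 - 2 = 36 - 7 ≡ 7; y = λ·(5 - 7) - 1 ≡ 9. → (7, 9)

(7, 9)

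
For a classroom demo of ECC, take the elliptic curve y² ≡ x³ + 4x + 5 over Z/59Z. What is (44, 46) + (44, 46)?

(24, 58)

tangent at (44, 46): λ = (3·44² + 4)/(2·46) ≡ 30/33. 33⁻¹ ≡ 34 (mod 59), so λ ≡ 30·34 ≡ 17.
  x = λ² - 44 - 44 = 289 - 88 ≡ 24; y = λ·(44 - 24) - 46 ≡ 58. → (24, 58)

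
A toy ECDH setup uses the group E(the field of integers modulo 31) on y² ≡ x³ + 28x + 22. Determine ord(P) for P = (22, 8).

2P: tangent at (22, 8): λ = (3·22² + 28)/(2·8) ≡ 23/16. 16⁻¹ ≡ 2 (mod 31) since 16·2 = 32 ≡ 1, so λ ≡ 23·2 ≡ 15.
  x = λ² - 22 - 22 = 225 - 44 ≡ 26; y = λ·(22 - 26) - 8 ≡ 25. → (26, 25)
3P: (26, 25) + (22, 8). λ = (8 - 25)/(22 - 26) ≡ 14/27 mod 31. 27⁻¹ ≡ 23 (mod 31) since 27·23 = 621 ≡ 1, so λ ≡ 12.
  x = λ² - 26 - 22 = 144 - 48 ≡ 3; y = λ·(26 - 3) - 25 ≡ 3. → (3, 3)
4P: (3, 3) + (22, 8). λ = (8 - 3)/(22 - 3) ≡ 5/19 mod 31. 19⁻¹ ≡ 18 (mod 31), so λ ≡ 28.
  x = λ² - 3 - 22 = 784 - 25 ≡ 15; y = λ·(3 - 15) - 3 ≡ 2. → (15, 2)
5P: (15, 2) + (22, 8). λ = (8 - 2)/(22 - 15) ≡ 6/7 mod 31. 7⁻¹ ≡ 9 (mod 31), so λ ≡ 23.
  x = λ² - 15 - 22 = 529 - 37 ≡ 27; y = λ·(15 - 27) - 2 ≡ 1. → (27, 1)
6P: (27, 1) + (22, 8). λ = (8 - 1)/(22 - 27) ≡ 7/26 mod 31. 26⁻¹ ≡ 6 (mod 31) since 26·6 = 156 ≡ 1, so λ ≡ 11.
  x = λ² - 27 - 22 = 121 - 49 ≡ 10; y = λ·(27 - 10) - 1 ≡ 0. → (10, 0)
7P: (10, 0) + (22, 8). λ = (8 - 0)/(22 - 10) ≡ 8/12 mod 31. 12⁻¹ ≡ 13 (mod 31), so λ ≡ 11.
  x = λ² - 10 - 22 = 121 - 32 ≡ 27; y = λ·(10 - 27) - 0 ≡ 30. → (27, 30)
8P: (27, 30) + (22, 8). λ = (8 - 30)/(22 - 27) ≡ 9/26 mod 31. 26⁻¹ ≡ 6 (mod 31), so λ ≡ 23.
  x = λ² - 27 - 22 = 529 - 49 ≡ 15; y = λ·(27 - 15) - 30 ≡ 29. → (15, 29)
9P: (15, 29) + (22, 8). λ = (8 - 29)/(22 - 15) ≡ 10/7 mod 31. 7⁻¹ ≡ 9 (mod 31) since 7·9 = 63 ≡ 1, so λ ≡ 28.
  x = λ² - 15 - 22 = 784 - 37 ≡ 3; y = λ·(15 - 3) - 29 ≡ 28. → (3, 28)
10P: (3, 28) + (22, 8). λ = (8 - 28)/(22 - 3) ≡ 11/19 mod 31. 19⁻¹ ≡ 18 (mod 31) since 19·18 = 342 ≡ 1, so λ ≡ 12.
  x = λ² - 3 - 22 = 144 - 25 ≡ 26; y = λ·(3 - 26) - 28 ≡ 6. → (26, 6)
11P: (26, 6) + (22, 8). λ = (8 - 6)/(22 - 26) ≡ 2/27 mod 31. 27⁻¹ ≡ 23 (mod 31), so λ ≡ 15.
  x = λ² - 26 - 22 = 225 - 48 ≡ 22; y = λ·(26 - 22) - 6 ≡ 23. → (22, 23)
12P: (22, 23) + (22, 8): same x and y₁ ≡ -y₂, so the sum is ∞.
12P = ∞, so the order is 12.

12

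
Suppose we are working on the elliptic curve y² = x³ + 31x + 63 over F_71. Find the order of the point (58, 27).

2P: tangent at (58, 27): λ = (3·58² + 31)/(2·27) ≡ 41/54. 54⁻¹ ≡ 25 (mod 71), so λ ≡ 41·25 ≡ 31.
  x = λ² - 58 - 58 = 961 - 116 ≡ 64; y = λ·(58 - 64) - 27 ≡ 0. → (64, 0)
3P: (64, 0) + (58, 27). λ = (27 - 0)/(58 - 64) ≡ 27/65 mod 71. 65⁻¹ ≡ 59 (mod 71), so λ ≡ 31.
  x = λ² - 64 - 58 = 961 - 122 ≡ 58; y = λ·(64 - 58) - 0 ≡ 44. → (58, 44)
4P: (58, 44) + (58, 27): same x and y₁ ≡ -y₂, so the sum is ∞.
4P = ∞, so the order is 4.

4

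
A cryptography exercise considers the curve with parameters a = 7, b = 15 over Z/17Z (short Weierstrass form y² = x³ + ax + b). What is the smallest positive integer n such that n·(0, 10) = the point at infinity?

2P: tangent at (0, 10): λ = (3·0² + 7)/(2·10) ≡ 7/3. 3⁻¹ ≡ 6 (mod 17), so λ ≡ 7·6 ≡ 8.
  x = λ² - 0 - 0 = 64 - 0 ≡ 13; y = λ·(0 - 13) - 10 ≡ 5. → (13, 5)
3P: (13, 5) + (0, 10). λ = (10 - 5)/(0 - 13) ≡ 5/4 mod 17. 4⁻¹ ≡ 13 (mod 17) since 4·13 = 52 ≡ 1, so λ ≡ 14.
  x = λ² - 13 - 0 = 196 - 13 ≡ 13; y = λ·(13 - 13) - 5 ≡ 12. → (13, 12)
4P: (13, 12) + (0, 10). λ = (10 - 12)/(0 - 13) ≡ 15/4 mod 17. 4⁻¹ ≡ 13 (mod 17), so λ ≡ 8.
  x = λ² - 13 - 0 = 64 - 13 ≡ 0; y = λ·(13 - 0) - 12 ≡ 7. → (0, 7)
5P: (0, 7) + (0, 10): same x and y₁ ≡ -y₂, so the sum is the point at infinity.
5P = the point at infinity, so the order is 5.

5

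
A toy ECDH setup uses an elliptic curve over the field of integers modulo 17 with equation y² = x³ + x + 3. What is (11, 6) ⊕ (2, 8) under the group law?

(11, 6) + (2, 8). λ = (8 - 6)/(2 - 11) ≡ 2/8 mod 17. 8⁻¹ ≡ 15 (mod 17), so λ ≡ 13.
  x = λ² - 11 - 2 = 169 - 13 ≡ 3; y = λ·(11 - 3) - 6 ≡ 13. → (3, 13)

(3, 13)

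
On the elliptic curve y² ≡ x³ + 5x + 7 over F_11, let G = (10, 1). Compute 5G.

(10, 1)

Double-and-add on 5 = (101)₂. Start with G = (10, 1) for the leading 1-bit.
double: tangent at (10, 1): λ = (3·10² + 5)/(2·1) ≡ 8/2. 2⁻¹ ≡ 6 (mod 11), so λ ≡ 8·6 ≡ 4.
  x = λ² - 10 - 10 = 16 - 20 ≡ 7; y = λ·(10 - 7) - 1 ≡ 0. → (7, 0)
double: (7, 0) + (7, 0): same x and y₁ ≡ -y₂, so the sum is O.
add G: O + (10, 1) = (10, 1) (identity).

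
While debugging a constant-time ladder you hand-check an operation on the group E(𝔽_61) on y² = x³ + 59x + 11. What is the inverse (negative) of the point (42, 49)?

-(42, 49) = (42, -49 mod 61) = (42, 12).

(42, 12)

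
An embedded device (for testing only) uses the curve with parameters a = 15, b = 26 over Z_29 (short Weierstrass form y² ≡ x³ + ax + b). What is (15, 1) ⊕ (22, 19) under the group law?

(14, 14)

(15, 1) + (22, 19). λ = (19 - 1)/(22 - 15) ≡ 18/7 mod 29. 7⁻¹ ≡ 25 (mod 29), so λ ≡ 15.
  x = λ² - 15 - 22 = 225 - 37 ≡ 14; y = λ·(15 - 14) - 1 ≡ 14. → (14, 14)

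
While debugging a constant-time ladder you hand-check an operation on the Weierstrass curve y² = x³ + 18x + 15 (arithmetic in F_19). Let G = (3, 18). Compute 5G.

(8, 5)

Double-and-add on 5 = (101)₂. Start with G = (3, 18) for the leading 1-bit.
double: tangent at (3, 18): λ = (3·3² + 18)/(2·18) ≡ 7/17. 17⁻¹ ≡ 9 (mod 19), so λ ≡ 7·9 ≡ 6.
  x = λ² - 3 - 3 = 36 - 6 ≡ 11; y = λ·(3 - 11) - 18 ≡ 10. → (11, 10)
double: tangent at (11, 10): λ = (3·11² + 18)/(2·10) ≡ 1/1. 1⁻¹ ≡ 1 (mod 19), so λ ≡ 1·1 ≡ 1.
  x = λ² - 11 - 11 = 1 - 22 ≡ 17; y = λ·(11 - 17) - 10 ≡ 3. → (17, 3)
add G: (17, 3) + (3, 18). λ = (18 - 3)/(3 - 17) ≡ 15/5 mod 19. 5⁻¹ ≡ 4 (mod 19), so λ ≡ 3.
  x = λ² - 17 - 3 = 9 - 20 ≡ 8; y = λ·(17 - 8) - 3 ≡ 5. → (8, 5)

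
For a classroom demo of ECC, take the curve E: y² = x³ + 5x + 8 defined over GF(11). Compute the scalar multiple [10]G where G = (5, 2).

(5, 2)

Double-and-add on 10 = (1010)₂. Start with G = (5, 2) for the leading 1-bit.
double: tangent at (5, 2): λ = (3·5² + 5)/(2·2) ≡ 3/4. 4⁻¹ ≡ 3 (mod 11) since 4·3 = 12 ≡ 1, so λ ≡ 3·3 ≡ 9.
  x = λ² - 5 - 5 = 81 - 10 ≡ 5; y = λ·(5 - 5) - 2 ≡ 9. → (5, 9)
double: tangent at (5, 9): λ = (3·5² + 5)/(2·9) ≡ 3/7. 7⁻¹ ≡ 8 (mod 11) since 7·8 = 56 ≡ 1, so λ ≡ 3·8 ≡ 2.
  x = λ² - 5 - 5 = 4 - 10 ≡ 5; y = λ·(5 - 5) - 9 ≡ 2. → (5, 2)
add G: tangent at (5, 2): λ = (3·5² + 5)/(2·2) ≡ 3/4. 4⁻¹ ≡ 3 (mod 11) since 4·3 = 12 ≡ 1, so λ ≡ 3·3 ≡ 9.
  x = λ² - 5 - 5 = 81 - 10 ≡ 5; y = λ·(5 - 5) - 2 ≡ 9. → (5, 9)
double: tangent at (5, 9): λ = (3·5² + 5)/(2·9) ≡ 3/7. 7⁻¹ ≡ 8 (mod 11) since 7·8 = 56 ≡ 1, so λ ≡ 3·8 ≡ 2.
  x = λ² - 5 - 5 = 4 - 10 ≡ 5; y = λ·(5 - 5) - 9 ≡ 2. → (5, 2)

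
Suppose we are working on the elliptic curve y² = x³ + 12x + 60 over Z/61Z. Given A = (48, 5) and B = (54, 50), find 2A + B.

(47, 36)

First 2A:
Repeated addition: build up to 2A.
2A: tangent at (48, 5): λ = (3·48² + 12)/(2·5) ≡ 31/10. 10⁻¹ ≡ 55 (mod 61) since 10·55 = 550 ≡ 1, so λ ≡ 31·55 ≡ 58.
  x = λ² - 48 - 48 = 3364 - 96 ≡ 35; y = λ·(48 - 35) - 5 ≡ 17. → (35, 17)
2A = (35, 17).
Finally 2A + B:
(35, 17) + (54, 50). λ = (50 - 17)/(54 - 35) ≡ 33/19 mod 61. 19⁻¹ ≡ 45 (mod 61), so λ ≡ 21.
  x = λ² - 35 - 54 = 441 - 89 ≡ 47; y = λ·(35 - 47) - 17 ≡ 36. → (47, 36)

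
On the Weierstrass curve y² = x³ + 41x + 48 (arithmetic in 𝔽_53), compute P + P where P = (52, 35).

tangent at (52, 35): λ = (3·52² + 41)/(2·35) ≡ 44/17. 17⁻¹ ≡ 25 (mod 53), so λ ≡ 44·25 ≡ 40.
  x = λ² - 52 - 52 = 1600 - 104 ≡ 12; y = λ·(52 - 12) - 35 ≡ 28. → (12, 28)

(12, 28)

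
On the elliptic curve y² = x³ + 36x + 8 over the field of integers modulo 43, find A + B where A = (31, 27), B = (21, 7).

(31, 27) + (21, 7). λ = (7 - 27)/(21 - 31) ≡ 23/33 mod 43. 33⁻¹ ≡ 30 (mod 43), so λ ≡ 2.
  x = λ² - 31 - 21 = 4 - 52 ≡ 38; y = λ·(31 - 38) - 27 ≡ 2. → (38, 2)

(38, 2)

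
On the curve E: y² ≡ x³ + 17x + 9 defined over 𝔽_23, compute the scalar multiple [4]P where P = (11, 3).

(13, 14)

Repeated addition: build up to 4P.
2P: tangent at (11, 3): λ = (3·11² + 17)/(2·3) ≡ 12/6. 6⁻¹ ≡ 4 (mod 23), so λ ≡ 12·4 ≡ 2.
  x = λ² - 11 - 11 = 4 - 22 ≡ 5; y = λ·(11 - 5) - 3 ≡ 9. → (5, 9)
3P: (5, 9) + (11, 3). λ = (3 - 9)/(11 - 5) ≡ 17/6 mod 23. 6⁻¹ ≡ 4 (mod 23), so λ ≡ 22.
  x = λ² - 5 - 11 = 484 - 16 ≡ 8; y = λ·(5 - 8) - 9 ≡ 17. → (8, 17)
4P: (8, 17) + (11, 3). λ = (3 - 17)/(11 - 8) ≡ 9/3 mod 23. 3⁻¹ ≡ 8 (mod 23), so λ ≡ 3.
  x = λ² - 8 - 11 = 9 - 19 ≡ 13; y = λ·(8 - 13) - 17 ≡ 14. → (13, 14)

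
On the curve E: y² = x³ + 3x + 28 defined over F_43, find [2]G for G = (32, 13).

tangent at (32, 13): λ = (3·32² + 3)/(2·13) ≡ 22/26. 26⁻¹ ≡ 5 (mod 43), so λ ≡ 22·5 ≡ 24.
  x = λ² - 32 - 32 = 576 - 64 ≡ 39; y = λ·(32 - 39) - 13 ≡ 34. → (39, 34)

(39, 34)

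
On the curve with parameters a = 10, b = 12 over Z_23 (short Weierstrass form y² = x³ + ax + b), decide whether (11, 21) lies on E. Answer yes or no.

yes

y² = 21² ≡ 4; x³ + 10x + 12 = 1453 ≡ 4 (mod 23). 4 = 4.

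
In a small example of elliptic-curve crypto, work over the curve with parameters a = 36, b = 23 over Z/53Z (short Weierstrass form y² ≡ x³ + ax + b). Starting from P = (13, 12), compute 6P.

Double-and-add on 6 = (110)₂. Start with P = (13, 12) for the leading 1-bit.
double: tangent at (13, 12): λ = (3·13² + 36)/(2·12) ≡ 13/24. 24⁻¹ ≡ 42 (mod 53) since 24·42 = 1008 ≡ 1, so λ ≡ 13·42 ≡ 16.
  x = λ² - 13 - 13 = 256 - 26 ≡ 18; y = λ·(13 - 18) - 12 ≡ 14. → (18, 14)
add P: (18, 14) + (13, 12). λ = (12 - 14)/(13 - 18) ≡ 51/48 mod 53. 48⁻¹ ≡ 21 (mod 53), so λ ≡ 11.
  x = λ² - 18 - 13 = 121 - 31 ≡ 37; y = λ·(18 - 37) - 14 ≡ 42. → (37, 42)
double: tangent at (37, 42): λ = (3·37² + 36)/(2·42) ≡ 9/31. 31⁻¹ ≡ 12 (mod 53), so λ ≡ 9·12 ≡ 2.
  x = λ² - 37 - 37 = 4 - 74 ≡ 36; y = λ·(37 - 36) - 42 ≡ 13. → (36, 13)

(36, 13)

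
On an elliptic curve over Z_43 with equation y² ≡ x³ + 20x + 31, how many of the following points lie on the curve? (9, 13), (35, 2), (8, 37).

(9, 13): 13² ≡ 40, rhs ≡ 37 → off.
(35, 2): 2² ≡ 4, rhs ≡ 4 → on.
(8, 37): 37² ≡ 36, rhs ≡ 15 → off.

1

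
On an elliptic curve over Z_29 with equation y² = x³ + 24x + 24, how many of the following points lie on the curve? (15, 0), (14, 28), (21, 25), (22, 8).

(15, 0): 0² ≡ 0, rhs ≡ 18 → off.
(14, 28): 28² ≡ 1, rhs ≡ 1 → on.
(21, 25): 25² ≡ 16, rhs ≡ 16 → on.
(22, 8): 8² ≡ 6, rhs ≡ 6 → on.

3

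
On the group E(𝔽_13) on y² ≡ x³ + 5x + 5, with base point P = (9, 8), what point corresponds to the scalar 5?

Double-and-add on 5 = (101)₂. Start with P = (9, 8) for the leading 1-bit.
double: tangent at (9, 8): λ = (3·9² + 5)/(2·8) ≡ 1/3. 3⁻¹ ≡ 9 (mod 13), so λ ≡ 1·9 ≡ 9.
  x = λ² - 9 - 9 = 81 - 18 ≡ 11; y = λ·(9 - 11) - 8 ≡ 0. → (11, 0)
double: (11, 0) + (11, 0): same x and y₁ ≡ -y₂, so the sum is O.
add P: O + (9, 8) = (9, 8) (identity).

(9, 8)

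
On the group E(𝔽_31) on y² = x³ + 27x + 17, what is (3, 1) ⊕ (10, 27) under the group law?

(28, 8)

(3, 1) + (10, 27). λ = (27 - 1)/(10 - 3) ≡ 26/7 mod 31. 7⁻¹ ≡ 9 (mod 31), so λ ≡ 17.
  x = λ² - 3 - 10 = 289 - 13 ≡ 28; y = λ·(3 - 28) - 1 ≡ 8. → (28, 8)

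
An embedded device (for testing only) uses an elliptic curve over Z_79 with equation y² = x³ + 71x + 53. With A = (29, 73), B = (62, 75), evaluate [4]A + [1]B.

(62, 75)

First 4A:
Double-and-add on 4 = (100)₂. Start with A = (29, 73) for the leading 1-bit.
double: tangent at (29, 73): λ = (3·29² + 71)/(2·73) ≡ 66/67. 67⁻¹ ≡ 46 (mod 79), so λ ≡ 66·46 ≡ 34.
  x = λ² - 29 - 29 = 1156 - 58 ≡ 71; y = λ·(29 - 71) - 73 ≡ 0. → (71, 0)
double: (71, 0) + (71, 0): same x and y₁ ≡ -y₂, so the sum is ∞.
4A = ∞.
Finally 4A + B:
∞ + (62, 75) = (62, 75) (identity).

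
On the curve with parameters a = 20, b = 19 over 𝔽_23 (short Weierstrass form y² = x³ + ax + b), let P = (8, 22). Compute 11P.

(20, 22)

Double-and-add on 11 = (1011)₂. Start with P = (8, 22) for the leading 1-bit.
double: tangent at (8, 22): λ = (3·8² + 20)/(2·22) ≡ 5/21. 21⁻¹ ≡ 11 (mod 23) since 21·11 = 231 ≡ 1, so λ ≡ 5·11 ≡ 9.
  x = λ² - 8 - 8 = 81 - 16 ≡ 19; y = λ·(8 - 19) - 22 ≡ 17. → (19, 17)
double: tangent at (19, 17): λ = (3·19² + 20)/(2·17) ≡ 22/11. 11⁻¹ ≡ 21 (mod 23), so λ ≡ 22·21 ≡ 2.
  x = λ² - 19 - 19 = 4 - 38 ≡ 12; y = λ·(19 - 12) - 17 ≡ 20. → (12, 20)
add P: (12, 20) + (8, 22). λ = (22 - 20)/(8 - 12) ≡ 2/19 mod 23. 19⁻¹ ≡ 17 (mod 23) since 19·17 = 323 ≡ 1, so λ ≡ 11.
  x = λ² - 12 - 8 = 121 - 20 ≡ 9; y = λ·(12 - 9) - 20 ≡ 13. → (9, 13)
double: tangent at (9, 13): λ = (3·9² + 20)/(2·13) ≡ 10/3. 3⁻¹ ≡ 8 (mod 23) since 3·8 = 24 ≡ 1, so λ ≡ 10·8 ≡ 11.
  x = λ² - 9 - 9 = 121 - 18 ≡ 11; y = λ·(9 - 11) - 13 ≡ 11. → (11, 11)
add P: (11, 11) + (8, 22). λ = (22 - 11)/(8 - 11) ≡ 11/20 mod 23. 20⁻¹ ≡ 15 (mod 23) since 20·15 = 300 ≡ 1, so λ ≡ 4.
  x = λ² - 11 - 8 = 16 - 19 ≡ 20; y = λ·(11 - 20) - 11 ≡ 22. → (20, 22)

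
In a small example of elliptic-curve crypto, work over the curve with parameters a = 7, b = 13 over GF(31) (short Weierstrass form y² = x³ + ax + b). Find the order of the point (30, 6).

11

2P: tangent at (30, 6): λ = (3·30² + 7)/(2·6) ≡ 10/12. 12⁻¹ ≡ 13 (mod 31), so λ ≡ 10·13 ≡ 6.
  x = λ² - 30 - 30 = 36 - 60 ≡ 7; y = λ·(30 - 7) - 6 ≡ 8. → (7, 8)
3P: (7, 8) + (30, 6). λ = (6 - 8)/(30 - 7) ≡ 29/23 mod 31. 23⁻¹ ≡ 27 (mod 31), so λ ≡ 8.
  x = λ² - 7 - 30 = 64 - 37 ≡ 27; y = λ·(7 - 27) - 8 ≡ 18. → (27, 18)
4P: (27, 18) + (30, 6). λ = (6 - 18)/(30 - 27) ≡ 19/3 mod 31. 3⁻¹ ≡ 21 (mod 31) since 3·21 = 63 ≡ 1, so λ ≡ 27.
  x = λ² - 27 - 30 = 729 - 57 ≡ 21; y = λ·(27 - 21) - 18 ≡ 20. → (21, 20)
5P: (21, 20) + (30, 6). λ = (6 - 20)/(30 - 21) ≡ 17/9 mod 31. 9⁻¹ ≡ 7 (mod 31), so λ ≡ 26.
  x = λ² - 21 - 30 = 676 - 51 ≡ 5; y = λ·(21 - 5) - 20 ≡ 24. → (5, 24)
6P: (5, 24) + (30, 6). λ = (6 - 24)/(30 - 5) ≡ 13/25 mod 31. 25⁻¹ ≡ 5 (mod 31) since 25·5 = 125 ≡ 1, so λ ≡ 3.
  x = λ² - 5 - 30 = 9 - 35 ≡ 5; y = λ·(5 - 5) - 24 ≡ 7. → (5, 7)
7P: (5, 7) + (30, 6). λ = (6 - 7)/(30 - 5) ≡ 30/25 mod 31. 25⁻¹ ≡ 5 (mod 31) since 25·5 = 125 ≡ 1, so λ ≡ 26.
  x = λ² - 5 - 30 = 676 - 35 ≡ 21; y = λ·(5 - 21) - 7 ≡ 11. → (21, 11)
8P: (21, 11) + (30, 6). λ = (6 - 11)/(30 - 21) ≡ 26/9 mod 31. 9⁻¹ ≡ 7 (mod 31), so λ ≡ 27.
  x = λ² - 21 - 30 = 729 - 51 ≡ 27; y = λ·(21 - 27) - 11 ≡ 13. → (27, 13)
9P: (27, 13) + (30, 6). λ = (6 - 13)/(30 - 27) ≡ 24/3 mod 31. 3⁻¹ ≡ 21 (mod 31) since 3·21 = 63 ≡ 1, so λ ≡ 8.
  x = λ² - 27 - 30 = 64 - 57 ≡ 7; y = λ·(27 - 7) - 13 ≡ 23. → (7, 23)
10P: (7, 23) + (30, 6). λ = (6 - 23)/(30 - 7) ≡ 14/23 mod 31. 23⁻¹ ≡ 27 (mod 31) since 23·27 = 621 ≡ 1, so λ ≡ 6.
  x = λ² - 7 - 30 = 36 - 37 ≡ 30; y = λ·(7 - 30) - 23 ≡ 25. → (30, 25)
11P: (30, 25) + (30, 6): same x and y₁ ≡ -y₂, so the sum is the point at infinity.
11P = the point at infinity, so the order is 11.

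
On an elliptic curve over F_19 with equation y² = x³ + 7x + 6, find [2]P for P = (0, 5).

tangent at (0, 5): λ = (3·0² + 7)/(2·5) ≡ 7/10. 10⁻¹ ≡ 2 (mod 19), so λ ≡ 7·2 ≡ 14.
  x = λ² - 0 - 0 = 196 - 0 ≡ 6; y = λ·(0 - 6) - 5 ≡ 6. → (6, 6)

(6, 6)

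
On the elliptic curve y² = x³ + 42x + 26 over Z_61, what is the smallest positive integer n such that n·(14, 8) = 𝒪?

5

2P: tangent at (14, 8): λ = (3·14² + 42)/(2·8) ≡ 20/16. 16⁻¹ ≡ 42 (mod 61), so λ ≡ 20·42 ≡ 47.
  x = λ² - 14 - 14 = 2209 - 28 ≡ 46; y = λ·(14 - 46) - 8 ≡ 13. → (46, 13)
3P: (46, 13) + (14, 8). λ = (8 - 13)/(14 - 46) ≡ 56/29 mod 61. 29⁻¹ ≡ 40 (mod 61), so λ ≡ 44.
  x = λ² - 46 - 14 = 1936 - 60 ≡ 46; y = λ·(46 - 46) - 13 ≡ 48. → (46, 48)
4P: (46, 48) + (14, 8). λ = (8 - 48)/(14 - 46) ≡ 21/29 mod 61. 29⁻¹ ≡ 40 (mod 61) since 29·40 = 1160 ≡ 1, so λ ≡ 47.
  x = λ² - 46 - 14 = 2209 - 60 ≡ 14; y = λ·(46 - 14) - 48 ≡ 53. → (14, 53)
5P: (14, 53) + (14, 8): same x and y₁ ≡ -y₂, so the sum is 𝒪.
5P = 𝒪, so the order is 5.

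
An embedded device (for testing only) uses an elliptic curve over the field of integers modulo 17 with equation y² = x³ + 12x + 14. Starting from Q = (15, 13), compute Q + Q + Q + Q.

Repeated addition: build up to 4Q.
2Q: tangent at (15, 13): λ = (3·15² + 12)/(2·13) ≡ 7/9. 9⁻¹ ≡ 2 (mod 17), so λ ≡ 7·2 ≡ 14.
  x = λ² - 15 - 15 = 196 - 30 ≡ 13; y = λ·(15 - 13) - 13 ≡ 15. → (13, 15)
3Q: (13, 15) + (15, 13). λ = (13 - 15)/(15 - 13) ≡ 15/2 mod 17. 2⁻¹ ≡ 9 (mod 17) since 2·9 = 18 ≡ 1, so λ ≡ 16.
  x = λ² - 13 - 15 = 256 - 28 ≡ 7; y = λ·(13 - 7) - 15 ≡ 13. → (7, 13)
4Q: (7, 13) + (15, 13). λ = (13 - 13)/(15 - 7) ≡ 0/8 mod 17. 8⁻¹ ≡ 15 (mod 17), so λ ≡ 0.
  x = λ² - 7 - 15 = 0 - 22 ≡ 12; y = λ·(7 - 12) - 13 ≡ 4. → (12, 4)

(12, 4)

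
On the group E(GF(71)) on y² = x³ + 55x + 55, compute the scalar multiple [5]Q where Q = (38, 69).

(32, 19)

Double-and-add on 5 = (101)₂. Start with Q = (38, 69) for the leading 1-bit.
double: tangent at (38, 69): λ = (3·38² + 55)/(2·69) ≡ 56/67. 67⁻¹ ≡ 53 (mod 71), so λ ≡ 56·53 ≡ 57.
  x = λ² - 38 - 38 = 3249 - 76 ≡ 49; y = λ·(38 - 49) - 69 ≡ 14. → (49, 14)
double: tangent at (49, 14): λ = (3·49² + 55)/(2·14) ≡ 16/28. 28⁻¹ ≡ 33 (mod 71), so λ ≡ 16·33 ≡ 31.
  x = λ² - 49 - 49 = 961 - 98 ≡ 11; y = λ·(49 - 11) - 14 ≡ 28. → (11, 28)
add Q: (11, 28) + (38, 69). λ = (69 - 28)/(38 - 11) ≡ 41/27 mod 71. 27⁻¹ ≡ 50 (mod 71) since 27·50 = 1350 ≡ 1, so λ ≡ 62.
  x = λ² - 11 - 38 = 3844 - 49 ≡ 32; y = λ·(11 - 32) - 28 ≡ 19. → (32, 19)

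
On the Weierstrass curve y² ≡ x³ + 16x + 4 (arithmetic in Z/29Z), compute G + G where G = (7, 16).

(22, 10)

tangent at (7, 16): λ = (3·7² + 16)/(2·16) ≡ 18/3. 3⁻¹ ≡ 10 (mod 29) since 3·10 = 30 ≡ 1, so λ ≡ 18·10 ≡ 6.
  x = λ² - 7 - 7 = 36 - 14 ≡ 22; y = λ·(7 - 22) - 16 ≡ 10. → (22, 10)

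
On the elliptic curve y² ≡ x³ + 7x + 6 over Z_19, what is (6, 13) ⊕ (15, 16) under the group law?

(15, 3)

(6, 13) + (15, 16). λ = (16 - 13)/(15 - 6) ≡ 3/9 mod 19. 9⁻¹ ≡ 17 (mod 19) since 9·17 = 153 ≡ 1, so λ ≡ 13.
  x = λ² - 6 - 15 = 169 - 21 ≡ 15; y = λ·(6 - 15) - 13 ≡ 3. → (15, 3)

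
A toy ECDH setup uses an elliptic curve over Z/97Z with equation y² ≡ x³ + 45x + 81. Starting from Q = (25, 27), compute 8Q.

(94, 4)

Double-and-add on 8 = (1000)₂. Start with Q = (25, 27) for the leading 1-bit.
double: tangent at (25, 27): λ = (3·25² + 45)/(2·27) ≡ 77/54. 54⁻¹ ≡ 9 (mod 97), so λ ≡ 77·9 ≡ 14.
  x = λ² - 25 - 25 = 196 - 50 ≡ 49; y = λ·(25 - 49) - 27 ≡ 25. → (49, 25)
double: tangent at (49, 25): λ = (3·49² + 45)/(2·25) ≡ 70/50. 50⁻¹ ≡ 33 (mod 97) since 50·33 = 1650 ≡ 1, so λ ≡ 70·33 ≡ 79.
  x = λ² - 49 - 49 = 6241 - 98 ≡ 32; y = λ·(49 - 32) - 25 ≡ 57. → (32, 57)
double: tangent at (32, 57): λ = (3·32² + 45)/(2·57) ≡ 13/17. 17⁻¹ ≡ 40 (mod 97), so λ ≡ 13·40 ≡ 35.
  x = λ² - 32 - 32 = 1225 - 64 ≡ 94; y = λ·(32 - 94) - 57 ≡ 4. → (94, 4)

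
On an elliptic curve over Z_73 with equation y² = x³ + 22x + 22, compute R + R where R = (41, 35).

(70, 41)

tangent at (41, 35): λ = (3·41² + 22)/(2·35) ≡ 28/70. 70⁻¹ ≡ 24 (mod 73), so λ ≡ 28·24 ≡ 15.
  x = λ² - 41 - 41 = 225 - 82 ≡ 70; y = λ·(41 - 70) - 35 ≡ 41. → (70, 41)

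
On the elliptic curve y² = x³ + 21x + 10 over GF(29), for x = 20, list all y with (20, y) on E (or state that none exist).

x³ + 21x + 10 = 8430 ≡ 20 (mod 29).
Square roots of 20 mod 29: 7 and 22 (since 7² = 49 ≡ 20).

7, 22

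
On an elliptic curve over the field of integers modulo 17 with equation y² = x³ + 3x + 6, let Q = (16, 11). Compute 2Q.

tangent at (16, 11): λ = (3·16² + 3)/(2·11) ≡ 6/5. 5⁻¹ ≡ 7 (mod 17), so λ ≡ 6·7 ≡ 8.
  x = λ² - 16 - 16 = 64 - 32 ≡ 15; y = λ·(16 - 15) - 11 ≡ 14. → (15, 14)

(15, 14)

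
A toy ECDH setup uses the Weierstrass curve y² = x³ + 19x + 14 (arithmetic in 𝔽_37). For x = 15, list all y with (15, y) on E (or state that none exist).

14, 23

x³ + 19x + 14 = 3674 ≡ 11 (mod 37).
Square roots of 11 mod 37: 14 and 23 (since 14² = 196 ≡ 11).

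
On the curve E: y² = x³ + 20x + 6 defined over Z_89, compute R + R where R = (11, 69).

tangent at (11, 69): λ = (3·11² + 20)/(2·69) ≡ 27/49. 49⁻¹ ≡ 20 (mod 89) since 49·20 = 980 ≡ 1, so λ ≡ 27·20 ≡ 6.
  x = λ² - 11 - 11 = 36 - 22 ≡ 14; y = λ·(11 - 14) - 69 ≡ 2. → (14, 2)

(14, 2)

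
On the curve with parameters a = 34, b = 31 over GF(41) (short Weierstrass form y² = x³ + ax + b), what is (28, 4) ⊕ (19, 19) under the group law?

(28, 4) + (19, 19). λ = (19 - 4)/(19 - 28) ≡ 15/32 mod 41. 32⁻¹ ≡ 9 (mod 41) since 32·9 = 288 ≡ 1, so λ ≡ 12.
  x = λ² - 28 - 19 = 144 - 47 ≡ 15; y = λ·(28 - 15) - 4 ≡ 29. → (15, 29)

(15, 29)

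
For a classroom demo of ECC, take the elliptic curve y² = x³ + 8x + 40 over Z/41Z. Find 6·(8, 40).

(36, 30)

Write Q = (8, 40).
Double-and-add on 6 = (110)₂. Start with Q = (8, 40) for the leading 1-bit.
double: tangent at (8, 40): λ = (3·8² + 8)/(2·40) ≡ 36/39. 39⁻¹ ≡ 20 (mod 41), so λ ≡ 36·20 ≡ 23.
  x = λ² - 8 - 8 = 529 - 16 ≡ 21; y = λ·(8 - 21) - 40 ≡ 30. → (21, 30)
add Q: (21, 30) + (8, 40). λ = (40 - 30)/(8 - 21) ≡ 10/28 mod 41. 28⁻¹ ≡ 22 (mod 41), so λ ≡ 15.
  x = λ² - 21 - 8 = 225 - 29 ≡ 32; y = λ·(21 - 32) - 30 ≡ 10. → (32, 10)
double: tangent at (32, 10): λ = (3·32² + 8)/(2·10) ≡ 5/20. 20⁻¹ ≡ 39 (mod 41) since 20·39 = 780 ≡ 1, so λ ≡ 5·39 ≡ 31.
  x = λ² - 32 - 32 = 961 - 64 ≡ 36; y = λ·(32 - 36) - 10 ≡ 30. → (36, 30)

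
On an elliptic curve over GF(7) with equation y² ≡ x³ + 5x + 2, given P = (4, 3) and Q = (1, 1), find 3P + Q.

(4, 3)

First 3P:
Repeated addition: build up to 3P.
2P: tangent at (4, 3): λ = (3·4² + 5)/(2·3) ≡ 4/6. 6⁻¹ ≡ 6 (mod 7), so λ ≡ 4·6 ≡ 3.
  x = λ² - 4 - 4 = 9 - 8 ≡ 1; y = λ·(4 - 1) - 3 ≡ 6. → (1, 6)
3P: (1, 6) + (4, 3). λ = (3 - 6)/(4 - 1) ≡ 4/3 mod 7. 3⁻¹ ≡ 5 (mod 7) since 3·5 = 15 ≡ 1, so λ ≡ 6.
  x = λ² - 1 - 4 = 36 - 5 ≡ 3; y = λ·(1 - 3) - 6 ≡ 3. → (3, 3)
3P = (3, 3).
Finally 3P + Q:
(3, 3) + (1, 1). λ = (1 - 3)/(1 - 3) ≡ 5/5 mod 7. 5⁻¹ ≡ 3 (mod 7) since 5·3 = 15 ≡ 1, so λ ≡ 1.
  x = λ² - 3 - 1 = 1 - 4 ≡ 4; y = λ·(3 - 4) - 3 ≡ 3. → (4, 3)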